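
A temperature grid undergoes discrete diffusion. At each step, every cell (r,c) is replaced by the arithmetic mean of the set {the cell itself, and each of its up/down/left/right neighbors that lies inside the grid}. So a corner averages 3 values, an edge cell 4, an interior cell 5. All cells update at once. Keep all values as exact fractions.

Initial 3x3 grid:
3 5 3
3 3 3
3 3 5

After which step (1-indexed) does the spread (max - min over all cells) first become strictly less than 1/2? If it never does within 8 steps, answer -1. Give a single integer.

Answer: 2

Derivation:
Step 1: max=11/3, min=3, spread=2/3
Step 2: max=427/120, min=19/6, spread=47/120
  -> spread < 1/2 first at step 2
Step 3: max=1921/540, min=131/40, spread=61/216
Step 4: max=113837/32400, min=71633/21600, spread=511/2592
Step 5: max=6791089/1944000, min=4347851/1296000, spread=4309/31104
Step 6: max=404903633/116640000, min=87458099/25920000, spread=36295/373248
Step 7: max=24204243901/6998400000, min=15817649059/4665600000, spread=305773/4478976
Step 8: max=1447809511397/419904000000, min=951789929473/279936000000, spread=2575951/53747712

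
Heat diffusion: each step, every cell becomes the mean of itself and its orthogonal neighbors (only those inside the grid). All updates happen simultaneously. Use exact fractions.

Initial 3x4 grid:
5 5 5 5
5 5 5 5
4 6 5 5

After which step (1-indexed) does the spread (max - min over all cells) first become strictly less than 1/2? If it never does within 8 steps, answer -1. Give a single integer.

Answer: 2

Derivation:
Step 1: max=21/4, min=19/4, spread=1/2
Step 2: max=409/80, min=59/12, spread=47/240
  -> spread < 1/2 first at step 2
Step 3: max=12209/2400, min=23773/4800, spread=43/320
Step 4: max=109289/21600, min=214943/43200, spread=727/8640
Step 5: max=10904531/2160000, min=86283493/17280000, spread=63517/1152000
Step 6: max=98072711/19440000, min=777143963/155520000, spread=297509/6220800
Step 7: max=2938460087/583200000, min=46696915417/9331200000, spread=12737839/373248000
Step 8: max=88114884179/17496000000, min=2803229018603/559872000000, spread=131578201/4478976000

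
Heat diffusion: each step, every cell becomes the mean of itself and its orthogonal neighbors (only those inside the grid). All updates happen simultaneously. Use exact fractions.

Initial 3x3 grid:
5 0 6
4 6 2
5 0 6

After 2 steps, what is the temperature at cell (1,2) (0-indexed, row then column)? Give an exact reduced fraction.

Answer: 191/60

Derivation:
Step 1: cell (1,2) = 5
Step 2: cell (1,2) = 191/60
Full grid after step 2:
  49/12 739/240 143/36
  67/20 209/50 191/60
  49/12 739/240 143/36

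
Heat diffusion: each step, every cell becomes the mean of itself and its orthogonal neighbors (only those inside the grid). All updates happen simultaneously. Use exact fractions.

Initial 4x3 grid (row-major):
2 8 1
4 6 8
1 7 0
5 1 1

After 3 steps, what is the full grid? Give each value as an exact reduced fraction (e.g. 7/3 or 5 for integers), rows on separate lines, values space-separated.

After step 1:
  14/3 17/4 17/3
  13/4 33/5 15/4
  17/4 3 4
  7/3 7/2 2/3
After step 2:
  73/18 1271/240 41/9
  563/120 417/100 1201/240
  77/24 427/100 137/48
  121/36 19/8 49/18
After step 3:
  10111/2160 65077/14400 1337/270
  14513/3600 14059/3000 29851/7200
  6989/1800 6751/2000 26731/7200
  161/54 7637/2400 1145/432

Answer: 10111/2160 65077/14400 1337/270
14513/3600 14059/3000 29851/7200
6989/1800 6751/2000 26731/7200
161/54 7637/2400 1145/432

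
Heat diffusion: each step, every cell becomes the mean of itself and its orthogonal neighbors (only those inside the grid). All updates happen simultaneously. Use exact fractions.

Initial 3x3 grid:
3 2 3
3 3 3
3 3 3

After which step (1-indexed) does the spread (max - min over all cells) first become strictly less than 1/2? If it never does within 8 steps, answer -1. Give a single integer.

Answer: 1

Derivation:
Step 1: max=3, min=8/3, spread=1/3
  -> spread < 1/2 first at step 1
Step 2: max=3, min=653/240, spread=67/240
Step 3: max=593/200, min=6043/2160, spread=1807/10800
Step 4: max=15839/5400, min=2434037/864000, spread=33401/288000
Step 5: max=1576609/540000, min=22098067/7776000, spread=3025513/38880000
Step 6: max=83644051/28800000, min=8866273133/3110400000, spread=53531/995328
Step 7: max=22536883949/7776000000, min=533839074151/186624000000, spread=450953/11943936
Step 8: max=2698351389481/933120000000, min=32083416439397/11197440000000, spread=3799043/143327232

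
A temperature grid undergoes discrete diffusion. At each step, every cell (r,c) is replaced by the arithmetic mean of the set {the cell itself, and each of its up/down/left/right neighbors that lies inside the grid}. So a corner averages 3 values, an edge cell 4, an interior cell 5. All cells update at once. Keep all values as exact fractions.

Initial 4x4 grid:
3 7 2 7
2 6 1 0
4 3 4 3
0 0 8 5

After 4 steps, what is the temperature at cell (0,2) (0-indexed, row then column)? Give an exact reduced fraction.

Answer: 253961/72000

Derivation:
Step 1: cell (0,2) = 17/4
Step 2: cell (0,2) = 287/80
Step 3: cell (0,2) = 8699/2400
Step 4: cell (0,2) = 253961/72000
Full grid after step 4:
  80651/21600 53773/14400 253961/72000 36757/10800
  6199/1800 209077/60000 104777/30000 243061/72000
  20353/6750 36509/11250 622391/180000 155707/43200
  9187/3240 168149/54000 38491/10800 241193/64800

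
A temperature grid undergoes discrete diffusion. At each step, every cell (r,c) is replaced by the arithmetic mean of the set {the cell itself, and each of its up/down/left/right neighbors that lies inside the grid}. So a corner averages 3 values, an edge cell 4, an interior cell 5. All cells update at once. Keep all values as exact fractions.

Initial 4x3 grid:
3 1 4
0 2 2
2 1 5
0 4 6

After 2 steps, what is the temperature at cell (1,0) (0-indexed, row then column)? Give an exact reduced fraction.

Step 1: cell (1,0) = 7/4
Step 2: cell (1,0) = 151/120
Full grid after step 2:
  67/36 221/120 97/36
  151/120 23/10 617/240
  73/40 11/5 291/80
  11/6 251/80 15/4

Answer: 151/120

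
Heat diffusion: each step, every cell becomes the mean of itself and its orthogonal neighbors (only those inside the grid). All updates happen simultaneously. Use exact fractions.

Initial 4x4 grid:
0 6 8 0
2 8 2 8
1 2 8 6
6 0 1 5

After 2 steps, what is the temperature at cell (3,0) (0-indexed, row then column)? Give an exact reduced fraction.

Answer: 22/9

Derivation:
Step 1: cell (3,0) = 7/3
Step 2: cell (3,0) = 22/9
Full grid after step 2:
  131/36 97/24 649/120 40/9
  73/24 457/100 113/25 1373/240
  349/120 83/25 493/100 371/80
  22/9 713/240 271/80 19/4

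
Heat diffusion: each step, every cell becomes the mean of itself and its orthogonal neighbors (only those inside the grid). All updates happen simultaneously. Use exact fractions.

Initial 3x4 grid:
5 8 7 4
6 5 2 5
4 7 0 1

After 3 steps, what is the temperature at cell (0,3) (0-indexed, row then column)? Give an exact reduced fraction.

Step 1: cell (0,3) = 16/3
Step 2: cell (0,3) = 163/36
Step 3: cell (0,3) = 4759/1080
Full grid after step 3:
  6253/1080 19627/3600 17617/3600 4759/1080
  2133/400 2491/500 3109/750 3283/900
  5393/1080 7801/1800 2107/600 1093/360

Answer: 4759/1080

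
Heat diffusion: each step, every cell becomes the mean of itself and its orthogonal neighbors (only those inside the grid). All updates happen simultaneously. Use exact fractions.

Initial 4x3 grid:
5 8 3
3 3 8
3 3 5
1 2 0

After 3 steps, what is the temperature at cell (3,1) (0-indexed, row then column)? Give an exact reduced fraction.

Step 1: cell (3,1) = 3/2
Step 2: cell (3,1) = 271/120
Step 3: cell (3,1) = 18197/7200
Full grid after step 3:
  2011/432 69839/14400 1127/216
  7043/1800 13163/3000 32597/7200
  3637/1200 19331/6000 25997/7200
  847/360 18197/7200 6077/2160

Answer: 18197/7200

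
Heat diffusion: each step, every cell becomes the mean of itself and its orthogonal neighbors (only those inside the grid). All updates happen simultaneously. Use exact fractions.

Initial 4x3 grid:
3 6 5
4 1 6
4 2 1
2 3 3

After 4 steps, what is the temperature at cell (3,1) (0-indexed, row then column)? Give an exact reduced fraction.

Answer: 9377/3456

Derivation:
Step 1: cell (3,1) = 5/2
Step 2: cell (3,1) = 301/120
Step 3: cell (3,1) = 3907/1440
Step 4: cell (3,1) = 9377/3456
Full grid after step 4:
  95513/25920 223451/57600 99943/25920
  74441/21600 27369/8000 154607/43200
  1423/480 54629/18000 25859/8640
  1351/480 9377/3456 18041/6480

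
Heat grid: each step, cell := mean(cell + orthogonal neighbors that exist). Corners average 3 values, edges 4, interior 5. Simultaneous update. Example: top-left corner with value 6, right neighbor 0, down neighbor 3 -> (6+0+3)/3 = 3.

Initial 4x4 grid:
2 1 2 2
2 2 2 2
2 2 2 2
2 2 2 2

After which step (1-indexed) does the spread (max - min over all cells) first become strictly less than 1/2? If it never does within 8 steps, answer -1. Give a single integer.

Step 1: max=2, min=5/3, spread=1/3
  -> spread < 1/2 first at step 1
Step 2: max=2, min=209/120, spread=31/120
Step 3: max=2, min=1949/1080, spread=211/1080
Step 4: max=2, min=199157/108000, spread=16843/108000
Step 5: max=17921/9000, min=1805357/972000, spread=130111/972000
Step 6: max=1072841/540000, min=54677633/29160000, spread=3255781/29160000
Step 7: max=1068893/540000, min=1649246309/874800000, spread=82360351/874800000
Step 8: max=191893559/97200000, min=49736683109/26244000000, spread=2074577821/26244000000

Answer: 1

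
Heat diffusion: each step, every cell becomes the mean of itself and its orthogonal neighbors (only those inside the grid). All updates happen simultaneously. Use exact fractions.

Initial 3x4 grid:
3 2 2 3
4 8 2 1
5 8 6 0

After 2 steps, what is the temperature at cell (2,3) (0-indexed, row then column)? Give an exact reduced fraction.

Answer: 47/18

Derivation:
Step 1: cell (2,3) = 7/3
Step 2: cell (2,3) = 47/18
Full grid after step 2:
  47/12 69/20 59/20 23/12
  277/60 241/50 327/100 289/120
  209/36 1273/240 1013/240 47/18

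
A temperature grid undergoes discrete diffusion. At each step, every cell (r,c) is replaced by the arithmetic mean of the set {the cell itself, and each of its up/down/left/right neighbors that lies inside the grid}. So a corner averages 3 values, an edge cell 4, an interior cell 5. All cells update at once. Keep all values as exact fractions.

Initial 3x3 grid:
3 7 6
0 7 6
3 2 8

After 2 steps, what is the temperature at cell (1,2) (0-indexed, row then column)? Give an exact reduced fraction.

Answer: 1369/240

Derivation:
Step 1: cell (1,2) = 27/4
Step 2: cell (1,2) = 1369/240
Full grid after step 2:
  37/9 1189/240 113/18
  253/80 503/100 1369/240
  119/36 41/10 205/36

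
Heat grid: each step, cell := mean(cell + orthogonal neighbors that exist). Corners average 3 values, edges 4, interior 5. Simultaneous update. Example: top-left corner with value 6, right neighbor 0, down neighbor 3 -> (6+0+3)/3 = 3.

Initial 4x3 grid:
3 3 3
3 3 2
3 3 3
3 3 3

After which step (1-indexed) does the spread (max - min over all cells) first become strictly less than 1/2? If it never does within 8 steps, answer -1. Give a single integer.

Answer: 1

Derivation:
Step 1: max=3, min=8/3, spread=1/3
  -> spread < 1/2 first at step 1
Step 2: max=3, min=329/120, spread=31/120
Step 3: max=3, min=3029/1080, spread=211/1080
Step 4: max=5353/1800, min=307103/108000, spread=14077/108000
Step 5: max=320317/108000, min=2775593/972000, spread=5363/48600
Step 6: max=177131/60000, min=83739191/29160000, spread=93859/1166400
Step 7: max=286263533/97200000, min=5038525519/1749600000, spread=4568723/69984000
Step 8: max=8566381111/2916000000, min=303147564371/104976000000, spread=8387449/167961600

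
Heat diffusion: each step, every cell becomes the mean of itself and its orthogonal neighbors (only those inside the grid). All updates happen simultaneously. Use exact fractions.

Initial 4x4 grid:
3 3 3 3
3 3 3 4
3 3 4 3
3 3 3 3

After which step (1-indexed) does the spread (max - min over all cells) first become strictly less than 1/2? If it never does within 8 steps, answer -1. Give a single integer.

Answer: 2

Derivation:
Step 1: max=7/2, min=3, spread=1/2
Step 2: max=809/240, min=3, spread=89/240
  -> spread < 1/2 first at step 2
Step 3: max=7901/2400, min=3, spread=701/2400
Step 4: max=140569/43200, min=12149/4000, spread=46799/216000
Step 5: max=6976697/2160000, min=164671/54000, spread=389857/2160000
Step 6: max=624159959/194400000, min=165727/54000, spread=27542759/194400000
Step 7: max=6221171201/1944000000, min=14970011/4860000, spread=77722267/648000000
Step 8: max=185962377101/58320000000, min=15021270971/4860000000, spread=5707125449/58320000000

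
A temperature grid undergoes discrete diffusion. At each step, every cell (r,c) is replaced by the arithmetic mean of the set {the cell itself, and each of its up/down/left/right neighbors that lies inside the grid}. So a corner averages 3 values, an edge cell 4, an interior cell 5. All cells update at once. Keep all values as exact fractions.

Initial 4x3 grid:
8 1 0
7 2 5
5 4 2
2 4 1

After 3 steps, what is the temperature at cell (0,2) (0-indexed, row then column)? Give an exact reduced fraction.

Step 1: cell (0,2) = 2
Step 2: cell (0,2) = 7/3
Step 3: cell (0,2) = 257/90
Full grid after step 3:
  9203/2160 49939/14400 257/90
  7703/1800 2707/750 6829/2400
  14561/3600 427/125 21047/7200
  7879/2160 15433/4800 763/270

Answer: 257/90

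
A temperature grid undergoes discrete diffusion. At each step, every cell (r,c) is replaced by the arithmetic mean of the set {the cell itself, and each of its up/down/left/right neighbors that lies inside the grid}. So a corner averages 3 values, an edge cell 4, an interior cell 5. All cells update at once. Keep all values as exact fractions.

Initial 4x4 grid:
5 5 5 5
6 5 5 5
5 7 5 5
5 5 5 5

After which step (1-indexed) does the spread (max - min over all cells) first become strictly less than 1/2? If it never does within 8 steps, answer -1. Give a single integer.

Step 1: max=23/4, min=5, spread=3/4
Step 2: max=553/100, min=5, spread=53/100
Step 3: max=1089/200, min=5, spread=89/200
  -> spread < 1/2 first at step 3
Step 4: max=58049/10800, min=911/180, spread=3389/10800
Step 5: max=240887/45000, min=137039/27000, spread=18733/67500
Step 6: max=51811103/9720000, min=2758403/540000, spread=2159849/9720000
Step 7: max=1548082979/291600000, min=2489561/486000, spread=54346379/291600000
Step 8: max=46343503499/8748000000, min=1499017883/291600000, spread=1372967009/8748000000

Answer: 3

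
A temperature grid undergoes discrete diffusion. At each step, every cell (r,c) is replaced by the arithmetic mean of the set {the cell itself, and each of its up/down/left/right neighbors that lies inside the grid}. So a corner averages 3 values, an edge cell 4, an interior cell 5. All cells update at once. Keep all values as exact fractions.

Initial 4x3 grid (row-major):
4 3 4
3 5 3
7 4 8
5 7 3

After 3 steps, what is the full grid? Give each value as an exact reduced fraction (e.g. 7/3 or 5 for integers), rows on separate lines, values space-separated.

After step 1:
  10/3 4 10/3
  19/4 18/5 5
  19/4 31/5 9/2
  19/3 19/4 6
After step 2:
  145/36 107/30 37/9
  493/120 471/100 493/120
  661/120 119/25 217/40
  95/18 1397/240 61/12
After step 3:
  4213/1080 7387/1800 4243/1080
  16519/3600 1594/375 16519/3600
  17689/3600 31469/6000 5813/1200
  11957/2160 75391/14400 3919/720

Answer: 4213/1080 7387/1800 4243/1080
16519/3600 1594/375 16519/3600
17689/3600 31469/6000 5813/1200
11957/2160 75391/14400 3919/720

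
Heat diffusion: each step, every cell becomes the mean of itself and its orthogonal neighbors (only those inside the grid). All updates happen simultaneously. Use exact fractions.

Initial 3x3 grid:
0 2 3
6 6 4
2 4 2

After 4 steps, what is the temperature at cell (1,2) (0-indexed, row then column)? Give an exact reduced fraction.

Answer: 3029981/864000

Derivation:
Step 1: cell (1,2) = 15/4
Step 2: cell (1,2) = 869/240
Step 3: cell (1,2) = 50023/14400
Step 4: cell (1,2) = 3029981/864000
Full grid after step 4:
  430643/129600 2895481/864000 72253/21600
  1513553/432000 208637/60000 3029981/864000
  38939/10800 1574053/432000 465343/129600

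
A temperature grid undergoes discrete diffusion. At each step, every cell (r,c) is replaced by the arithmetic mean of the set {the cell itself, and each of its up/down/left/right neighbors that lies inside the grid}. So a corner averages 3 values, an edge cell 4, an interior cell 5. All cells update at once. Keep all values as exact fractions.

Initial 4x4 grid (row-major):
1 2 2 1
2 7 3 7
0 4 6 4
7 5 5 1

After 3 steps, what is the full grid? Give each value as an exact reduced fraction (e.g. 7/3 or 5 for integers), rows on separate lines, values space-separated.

After step 1:
  5/3 3 2 10/3
  5/2 18/5 5 15/4
  13/4 22/5 22/5 9/2
  4 21/4 17/4 10/3
After step 2:
  43/18 77/30 10/3 109/36
  661/240 37/10 15/4 199/48
  283/80 209/50 451/100 959/240
  25/6 179/40 517/120 145/36
After step 3:
  5551/2160 1079/360 1141/360 1513/432
  4457/1440 20341/6000 23327/6000 5371/1440
  8783/2400 8161/2000 24893/6000 30023/7200
  2923/720 1713/400 15589/3600 8879/2160

Answer: 5551/2160 1079/360 1141/360 1513/432
4457/1440 20341/6000 23327/6000 5371/1440
8783/2400 8161/2000 24893/6000 30023/7200
2923/720 1713/400 15589/3600 8879/2160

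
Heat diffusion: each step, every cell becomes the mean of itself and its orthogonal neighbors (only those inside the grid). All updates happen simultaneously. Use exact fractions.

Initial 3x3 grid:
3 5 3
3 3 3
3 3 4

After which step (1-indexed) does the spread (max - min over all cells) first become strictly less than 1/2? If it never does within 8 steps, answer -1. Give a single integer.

Step 1: max=11/3, min=3, spread=2/3
Step 2: max=427/120, min=37/12, spread=19/40
  -> spread < 1/2 first at step 2
Step 3: max=7519/2160, min=2303/720, spread=61/216
Step 4: max=443513/129600, min=139321/43200, spread=511/2592
Step 5: max=26476111/7776000, min=8466287/2592000, spread=4309/31104
Step 6: max=1577031017/466560000, min=510554089/155520000, spread=36295/373248
Step 7: max=94284058399/27993600000, min=30790992383/9331200000, spread=305773/4478976
Step 8: max=5638357692953/1679616000000, min=1852619741401/559872000000, spread=2575951/53747712

Answer: 2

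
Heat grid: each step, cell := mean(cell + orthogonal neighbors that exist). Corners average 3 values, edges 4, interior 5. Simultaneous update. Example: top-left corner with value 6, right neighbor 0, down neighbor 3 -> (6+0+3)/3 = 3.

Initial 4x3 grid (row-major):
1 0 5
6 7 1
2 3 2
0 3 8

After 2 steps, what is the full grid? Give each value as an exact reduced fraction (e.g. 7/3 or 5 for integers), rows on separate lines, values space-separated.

Answer: 115/36 659/240 3
749/240 89/25 253/80
709/240 331/100 899/240
95/36 129/40 34/9

Derivation:
After step 1:
  7/3 13/4 2
  4 17/5 15/4
  11/4 17/5 7/2
  5/3 7/2 13/3
After step 2:
  115/36 659/240 3
  749/240 89/25 253/80
  709/240 331/100 899/240
  95/36 129/40 34/9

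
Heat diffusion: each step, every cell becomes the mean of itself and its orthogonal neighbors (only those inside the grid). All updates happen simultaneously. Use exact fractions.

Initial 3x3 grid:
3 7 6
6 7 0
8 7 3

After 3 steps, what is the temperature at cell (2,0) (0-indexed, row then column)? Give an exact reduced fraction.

Answer: 4283/720

Derivation:
Step 1: cell (2,0) = 7
Step 2: cell (2,0) = 77/12
Step 3: cell (2,0) = 4283/720
Full grid after step 3:
  12119/2160 75863/14400 10199/2160
  5293/900 1319/250 1067/225
  4283/720 78913/14400 10289/2160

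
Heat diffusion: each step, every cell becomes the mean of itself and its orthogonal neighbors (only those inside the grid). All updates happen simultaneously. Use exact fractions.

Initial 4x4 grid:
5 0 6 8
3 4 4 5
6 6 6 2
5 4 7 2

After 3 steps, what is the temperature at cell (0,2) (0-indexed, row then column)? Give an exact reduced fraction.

Answer: 32759/7200

Derivation:
Step 1: cell (0,2) = 9/2
Step 2: cell (0,2) = 235/48
Step 3: cell (0,2) = 32759/7200
Full grid after step 3:
  7999/2160 29671/7200 32759/7200 2167/432
  15143/3600 25429/6000 28193/6000 17077/3600
  5641/1200 9587/2000 27733/6000 16241/3600
  3649/720 11897/2400 33547/7200 1883/432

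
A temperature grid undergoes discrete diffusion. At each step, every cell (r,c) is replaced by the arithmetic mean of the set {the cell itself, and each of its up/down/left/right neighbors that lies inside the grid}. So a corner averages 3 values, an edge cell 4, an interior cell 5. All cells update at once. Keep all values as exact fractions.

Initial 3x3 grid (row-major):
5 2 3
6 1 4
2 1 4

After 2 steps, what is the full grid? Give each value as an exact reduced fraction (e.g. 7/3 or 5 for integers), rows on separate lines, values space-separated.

Answer: 127/36 773/240 35/12
409/120 281/100 59/20
17/6 27/10 8/3

Derivation:
After step 1:
  13/3 11/4 3
  7/2 14/5 3
  3 2 3
After step 2:
  127/36 773/240 35/12
  409/120 281/100 59/20
  17/6 27/10 8/3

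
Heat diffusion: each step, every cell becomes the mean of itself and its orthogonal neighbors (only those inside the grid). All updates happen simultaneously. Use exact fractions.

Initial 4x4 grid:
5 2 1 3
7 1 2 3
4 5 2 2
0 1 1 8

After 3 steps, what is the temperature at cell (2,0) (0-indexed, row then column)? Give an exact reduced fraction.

Step 1: cell (2,0) = 4
Step 2: cell (2,0) = 751/240
Step 3: cell (2,0) = 22519/7200
Full grid after step 3:
  3917/1080 21163/7200 17771/7200 2509/1080
  24823/7200 9161/3000 7609/3000 18671/7200
  22519/7200 827/300 4123/1500 21343/7200
  707/270 18469/7200 20053/7200 833/270

Answer: 22519/7200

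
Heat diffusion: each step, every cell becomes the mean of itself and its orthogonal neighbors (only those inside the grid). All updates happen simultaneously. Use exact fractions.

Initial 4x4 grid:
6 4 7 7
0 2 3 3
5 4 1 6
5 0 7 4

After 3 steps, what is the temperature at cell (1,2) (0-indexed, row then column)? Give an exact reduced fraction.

Answer: 4679/1200

Derivation:
Step 1: cell (1,2) = 16/5
Step 2: cell (1,2) = 4
Step 3: cell (1,2) = 4679/1200
Full grid after step 3:
  7871/2160 7073/1800 1613/360 10237/2160
  23957/7200 21281/6000 4679/1200 6491/1440
  23837/7200 19373/6000 4643/1200 29023/7200
  7139/2160 3229/900 3311/900 9217/2160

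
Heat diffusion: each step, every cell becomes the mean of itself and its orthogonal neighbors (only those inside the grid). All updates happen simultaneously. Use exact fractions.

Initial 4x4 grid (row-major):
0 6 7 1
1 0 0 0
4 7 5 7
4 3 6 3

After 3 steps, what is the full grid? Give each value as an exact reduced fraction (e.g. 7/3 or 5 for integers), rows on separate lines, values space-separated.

After step 1:
  7/3 13/4 7/2 8/3
  5/4 14/5 12/5 2
  4 19/5 5 15/4
  11/3 5 17/4 16/3
After step 2:
  41/18 713/240 709/240 49/18
  623/240 27/10 157/50 649/240
  763/240 103/25 96/25 193/48
  38/9 1003/240 235/48 40/9
After step 3:
  353/135 785/288 21217/7200 3017/1080
  3871/1440 2329/750 9203/3000 22657/7200
  25411/7200 10811/3000 1201/300 27017/7200
  4169/1080 31351/7200 31247/7200 481/108

Answer: 353/135 785/288 21217/7200 3017/1080
3871/1440 2329/750 9203/3000 22657/7200
25411/7200 10811/3000 1201/300 27017/7200
4169/1080 31351/7200 31247/7200 481/108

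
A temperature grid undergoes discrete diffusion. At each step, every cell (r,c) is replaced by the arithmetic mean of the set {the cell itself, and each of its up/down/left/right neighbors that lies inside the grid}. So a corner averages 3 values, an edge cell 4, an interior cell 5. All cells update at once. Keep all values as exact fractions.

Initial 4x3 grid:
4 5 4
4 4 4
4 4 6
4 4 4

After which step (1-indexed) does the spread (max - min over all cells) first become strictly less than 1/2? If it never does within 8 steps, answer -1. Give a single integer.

Answer: 3

Derivation:
Step 1: max=14/3, min=4, spread=2/3
Step 2: max=271/60, min=4, spread=31/60
Step 3: max=2371/540, min=617/150, spread=749/2700
  -> spread < 1/2 first at step 3
Step 4: max=235243/54000, min=11209/2700, spread=11063/54000
Step 5: max=14014927/3240000, min=565573/135000, spread=17647/129600
Step 6: max=836956793/194400000, min=40908029/9720000, spread=18796213/194400000
Step 7: max=50098760887/11664000000, min=1231927393/291600000, spread=273888389/3888000000
Step 8: max=7198376556127/1679616000000, min=16461289511/3888000000, spread=696795899/13436928000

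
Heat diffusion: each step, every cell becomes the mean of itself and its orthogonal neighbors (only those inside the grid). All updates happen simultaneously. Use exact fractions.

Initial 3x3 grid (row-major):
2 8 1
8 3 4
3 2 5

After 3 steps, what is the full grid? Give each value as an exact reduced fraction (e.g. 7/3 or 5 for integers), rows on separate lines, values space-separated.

Answer: 337/72 6013/1440 1795/432
3059/720 322/75 3587/960
1837/432 1209/320 829/216

Derivation:
After step 1:
  6 7/2 13/3
  4 5 13/4
  13/3 13/4 11/3
After step 2:
  9/2 113/24 133/36
  29/6 19/5 65/16
  139/36 65/16 61/18
After step 3:
  337/72 6013/1440 1795/432
  3059/720 322/75 3587/960
  1837/432 1209/320 829/216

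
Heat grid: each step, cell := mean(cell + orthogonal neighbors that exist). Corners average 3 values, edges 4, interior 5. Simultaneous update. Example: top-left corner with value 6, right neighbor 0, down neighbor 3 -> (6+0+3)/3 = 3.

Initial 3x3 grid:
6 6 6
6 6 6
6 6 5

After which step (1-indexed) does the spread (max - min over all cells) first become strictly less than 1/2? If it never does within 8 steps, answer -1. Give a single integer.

Step 1: max=6, min=17/3, spread=1/3
  -> spread < 1/2 first at step 1
Step 2: max=6, min=103/18, spread=5/18
Step 3: max=6, min=1255/216, spread=41/216
Step 4: max=2149/360, min=75629/12960, spread=347/2592
Step 5: max=21443/3600, min=4558663/777600, spread=2921/31104
Step 6: max=2566517/432000, min=274107461/46656000, spread=24611/373248
Step 7: max=57663259/9720000, min=16477437967/2799360000, spread=207329/4478976
Step 8: max=3071598401/518400000, min=989739647549/167961600000, spread=1746635/53747712

Answer: 1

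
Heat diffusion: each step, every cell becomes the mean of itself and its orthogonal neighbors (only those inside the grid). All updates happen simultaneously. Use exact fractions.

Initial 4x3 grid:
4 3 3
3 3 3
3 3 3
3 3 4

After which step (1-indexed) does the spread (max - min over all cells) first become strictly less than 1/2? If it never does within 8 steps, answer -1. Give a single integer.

Step 1: max=10/3, min=3, spread=1/3
  -> spread < 1/2 first at step 1
Step 2: max=59/18, min=49/16, spread=31/144
Step 3: max=689/216, min=223/72, spread=5/54
Step 4: max=81977/25920, min=4981/1600, spread=803/16200
Step 5: max=4891813/1555200, min=1618471/518400, spread=91/3888
Step 6: max=292819067/93312000, min=40515881/12960000, spread=5523619/466560000
Step 7: max=17547172753/5598720000, min=1946041417/622080000, spread=205/34992
Step 8: max=1052206502627/335923200000, min=350407434209/111974400000, spread=4921/1679616

Answer: 1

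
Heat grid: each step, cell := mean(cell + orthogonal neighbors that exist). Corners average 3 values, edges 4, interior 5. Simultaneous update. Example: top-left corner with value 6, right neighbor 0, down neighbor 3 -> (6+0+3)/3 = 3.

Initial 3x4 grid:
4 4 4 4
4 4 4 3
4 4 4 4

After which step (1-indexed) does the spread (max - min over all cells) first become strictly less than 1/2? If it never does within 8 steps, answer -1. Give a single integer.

Step 1: max=4, min=11/3, spread=1/3
  -> spread < 1/2 first at step 1
Step 2: max=4, min=893/240, spread=67/240
Step 3: max=4, min=8203/2160, spread=437/2160
Step 4: max=3991/1000, min=3298469/864000, spread=29951/172800
Step 5: max=13421/3375, min=29888179/7776000, spread=206761/1555200
Step 6: max=21434329/5400000, min=11985404429/3110400000, spread=14430763/124416000
Step 7: max=1710347273/432000000, min=721388258311/186624000000, spread=139854109/1492992000
Step 8: max=153668771023/38880000000, min=43367288109749/11197440000000, spread=7114543559/89579520000

Answer: 1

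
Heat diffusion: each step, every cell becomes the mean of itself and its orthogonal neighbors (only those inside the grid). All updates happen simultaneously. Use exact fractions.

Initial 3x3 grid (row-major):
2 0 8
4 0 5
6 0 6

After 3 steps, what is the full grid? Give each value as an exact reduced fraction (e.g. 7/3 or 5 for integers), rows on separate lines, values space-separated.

After step 1:
  2 5/2 13/3
  3 9/5 19/4
  10/3 3 11/3
After step 2:
  5/2 319/120 139/36
  38/15 301/100 291/80
  28/9 59/20 137/36
After step 3:
  923/360 21653/7200 7313/2160
  10039/3600 17747/6000 17177/4800
  1547/540 3863/1200 7483/2160

Answer: 923/360 21653/7200 7313/2160
10039/3600 17747/6000 17177/4800
1547/540 3863/1200 7483/2160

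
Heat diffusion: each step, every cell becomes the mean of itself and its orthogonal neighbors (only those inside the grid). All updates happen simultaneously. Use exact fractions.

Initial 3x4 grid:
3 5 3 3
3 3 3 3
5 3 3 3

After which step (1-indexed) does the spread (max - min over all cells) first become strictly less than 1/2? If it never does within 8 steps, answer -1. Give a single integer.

Step 1: max=11/3, min=3, spread=2/3
Step 2: max=427/120, min=3, spread=67/120
Step 3: max=3827/1080, min=73/24, spread=271/540
Step 4: max=226399/64800, min=3721/1200, spread=5093/12960
  -> spread < 1/2 first at step 4
Step 5: max=13475501/3888000, min=338611/108000, spread=257101/777600
Step 6: max=801493999/233280000, min=10267967/3240000, spread=497603/1866240
Step 7: max=47784437141/13996800000, min=103446113/32400000, spread=123828653/559872000
Step 8: max=2850565884319/839808000000, min=9370295413/2916000000, spread=1215366443/6718464000

Answer: 4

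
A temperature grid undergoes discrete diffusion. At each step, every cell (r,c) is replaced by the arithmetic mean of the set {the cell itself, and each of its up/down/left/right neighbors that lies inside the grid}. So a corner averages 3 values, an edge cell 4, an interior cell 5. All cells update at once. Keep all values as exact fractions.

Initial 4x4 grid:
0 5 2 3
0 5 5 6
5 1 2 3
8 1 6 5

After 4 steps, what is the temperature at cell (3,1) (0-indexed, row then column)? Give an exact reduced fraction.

Answer: 198739/54000

Derivation:
Step 1: cell (3,1) = 4
Step 2: cell (3,1) = 449/120
Step 3: cell (3,1) = 6781/1800
Step 4: cell (3,1) = 198739/54000
Full grid after step 4:
  36989/12960 133517/43200 752833/216000 60859/16200
  65377/21600 578551/180000 16129/4500 823123/216000
  362333/108000 314261/90000 664459/180000 840307/216000
  117377/32400 198739/54000 206623/54000 253357/64800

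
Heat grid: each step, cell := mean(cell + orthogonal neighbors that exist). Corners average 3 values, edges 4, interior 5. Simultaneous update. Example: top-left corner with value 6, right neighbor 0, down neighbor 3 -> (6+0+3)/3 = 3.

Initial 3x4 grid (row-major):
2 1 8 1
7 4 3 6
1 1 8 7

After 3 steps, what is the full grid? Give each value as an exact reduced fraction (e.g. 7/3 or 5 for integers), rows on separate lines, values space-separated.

After step 1:
  10/3 15/4 13/4 5
  7/2 16/5 29/5 17/4
  3 7/2 19/4 7
After step 2:
  127/36 203/60 89/20 25/6
  391/120 79/20 17/4 441/80
  10/3 289/80 421/80 16/3
After step 3:
  3661/1080 689/180 65/16 3391/720
  1013/288 4429/1200 937/200 1541/320
  2449/720 1939/480 443/96 1933/360

Answer: 3661/1080 689/180 65/16 3391/720
1013/288 4429/1200 937/200 1541/320
2449/720 1939/480 443/96 1933/360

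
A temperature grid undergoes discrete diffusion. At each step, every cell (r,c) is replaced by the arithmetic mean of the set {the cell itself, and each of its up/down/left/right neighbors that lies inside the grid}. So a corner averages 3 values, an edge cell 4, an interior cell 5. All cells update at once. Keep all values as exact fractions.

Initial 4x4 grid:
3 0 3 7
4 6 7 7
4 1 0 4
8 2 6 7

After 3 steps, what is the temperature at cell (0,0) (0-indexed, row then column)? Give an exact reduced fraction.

Step 1: cell (0,0) = 7/3
Step 2: cell (0,0) = 115/36
Step 3: cell (0,0) = 7271/2160
Full grid after step 3:
  7271/2160 26063/7200 31543/7200 676/135
  12919/3600 22361/6000 3227/750 36193/7200
  14039/3600 11303/3000 25501/6000 33673/7200
  4373/1080 3641/900 3731/900 10051/2160

Answer: 7271/2160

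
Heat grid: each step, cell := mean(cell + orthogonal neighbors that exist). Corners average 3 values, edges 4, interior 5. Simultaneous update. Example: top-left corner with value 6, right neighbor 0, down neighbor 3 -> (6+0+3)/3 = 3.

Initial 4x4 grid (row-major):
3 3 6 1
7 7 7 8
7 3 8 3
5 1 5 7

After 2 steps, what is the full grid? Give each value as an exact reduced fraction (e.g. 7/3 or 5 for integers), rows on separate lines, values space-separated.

Answer: 181/36 281/60 53/10 14/3
637/120 571/100 134/25 469/80
631/120 124/25 587/100 429/80
40/9 1097/240 379/80 67/12

Derivation:
After step 1:
  13/3 19/4 17/4 5
  6 27/5 36/5 19/4
  11/2 26/5 26/5 13/2
  13/3 7/2 21/4 5
After step 2:
  181/36 281/60 53/10 14/3
  637/120 571/100 134/25 469/80
  631/120 124/25 587/100 429/80
  40/9 1097/240 379/80 67/12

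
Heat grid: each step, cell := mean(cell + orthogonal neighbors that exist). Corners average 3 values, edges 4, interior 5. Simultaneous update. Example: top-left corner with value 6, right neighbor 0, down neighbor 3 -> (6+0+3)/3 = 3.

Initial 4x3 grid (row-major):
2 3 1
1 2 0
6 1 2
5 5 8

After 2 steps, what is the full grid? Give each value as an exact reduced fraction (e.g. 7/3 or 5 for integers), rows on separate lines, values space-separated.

Answer: 9/4 101/60 55/36
47/20 53/25 101/60
109/30 307/100 61/20
40/9 1097/240 25/6

Derivation:
After step 1:
  2 2 4/3
  11/4 7/5 5/4
  13/4 16/5 11/4
  16/3 19/4 5
After step 2:
  9/4 101/60 55/36
  47/20 53/25 101/60
  109/30 307/100 61/20
  40/9 1097/240 25/6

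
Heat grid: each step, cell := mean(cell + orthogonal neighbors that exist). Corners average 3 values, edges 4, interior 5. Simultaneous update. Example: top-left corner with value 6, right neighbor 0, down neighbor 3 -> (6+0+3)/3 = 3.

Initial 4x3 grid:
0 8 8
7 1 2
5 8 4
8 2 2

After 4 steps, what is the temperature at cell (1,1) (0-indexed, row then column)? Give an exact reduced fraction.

Answer: 179921/40000

Derivation:
Step 1: cell (1,1) = 26/5
Step 2: cell (1,1) = 409/100
Step 3: cell (1,1) = 9637/2000
Step 4: cell (1,1) = 179921/40000
Full grid after step 4:
  199463/43200 1365377/288000 196163/43200
  347743/72000 179921/40000 328493/72000
  340703/72000 419891/90000 908359/216000
  35353/7200 480647/108000 278527/64800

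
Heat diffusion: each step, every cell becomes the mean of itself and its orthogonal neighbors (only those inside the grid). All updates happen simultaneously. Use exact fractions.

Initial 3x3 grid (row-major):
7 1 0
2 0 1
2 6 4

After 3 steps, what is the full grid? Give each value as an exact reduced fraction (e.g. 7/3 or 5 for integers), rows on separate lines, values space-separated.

After step 1:
  10/3 2 2/3
  11/4 2 5/4
  10/3 3 11/3
After step 2:
  97/36 2 47/36
  137/48 11/5 91/48
  109/36 3 95/36
After step 3:
  1087/432 41/20 749/432
  7759/2880 239/100 5789/2880
  1279/432 163/60 1085/432

Answer: 1087/432 41/20 749/432
7759/2880 239/100 5789/2880
1279/432 163/60 1085/432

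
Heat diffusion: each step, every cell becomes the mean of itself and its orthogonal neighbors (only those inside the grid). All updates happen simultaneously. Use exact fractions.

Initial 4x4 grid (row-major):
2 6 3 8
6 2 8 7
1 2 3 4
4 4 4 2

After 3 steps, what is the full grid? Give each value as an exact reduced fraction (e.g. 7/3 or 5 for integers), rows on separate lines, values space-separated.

After step 1:
  14/3 13/4 25/4 6
  11/4 24/5 23/5 27/4
  13/4 12/5 21/5 4
  3 7/2 13/4 10/3
After step 2:
  32/9 569/120 201/40 19/3
  58/15 89/25 133/25 427/80
  57/20 363/100 369/100 1097/240
  13/4 243/80 857/240 127/36
After step 3:
  4379/1080 7597/1800 1071/200 4007/720
  12449/3600 12671/3000 9173/2000 12937/2400
  4079/1200 6707/2000 12469/3000 30827/7200
  731/240 8093/2400 24887/7200 4201/1080

Answer: 4379/1080 7597/1800 1071/200 4007/720
12449/3600 12671/3000 9173/2000 12937/2400
4079/1200 6707/2000 12469/3000 30827/7200
731/240 8093/2400 24887/7200 4201/1080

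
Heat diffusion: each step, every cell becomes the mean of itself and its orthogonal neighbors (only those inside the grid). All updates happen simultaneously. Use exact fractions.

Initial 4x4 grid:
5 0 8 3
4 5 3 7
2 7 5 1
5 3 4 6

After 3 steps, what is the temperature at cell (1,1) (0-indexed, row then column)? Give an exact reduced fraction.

Step 1: cell (1,1) = 19/5
Step 2: cell (1,1) = 223/50
Step 3: cell (1,1) = 4071/1000
Full grid after step 3:
  1363/360 1267/300 319/75 3407/720
  4853/1200 4071/1000 9221/2000 3471/800
  14731/3600 5209/1200 12737/3000 6443/1440
  8999/2160 30527/7200 1255/288 901/216

Answer: 4071/1000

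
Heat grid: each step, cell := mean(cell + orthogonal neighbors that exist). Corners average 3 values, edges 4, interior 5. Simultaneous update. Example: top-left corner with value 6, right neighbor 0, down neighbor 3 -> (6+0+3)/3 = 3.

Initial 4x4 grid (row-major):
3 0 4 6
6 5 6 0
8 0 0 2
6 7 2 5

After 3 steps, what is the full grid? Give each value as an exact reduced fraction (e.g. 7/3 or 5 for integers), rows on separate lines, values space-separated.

Answer: 1369/360 4289/1200 12127/3600 1417/432
1291/300 3633/1000 19247/6000 22049/7200
231/50 8079/2000 3057/1000 1327/480
81/16 3301/800 529/160 67/24

Derivation:
After step 1:
  3 3 4 10/3
  11/2 17/5 3 7/2
  5 4 2 7/4
  7 15/4 7/2 3
After step 2:
  23/6 67/20 10/3 65/18
  169/40 189/50 159/50 139/48
  43/8 363/100 57/20 41/16
  21/4 73/16 49/16 11/4
After step 3:
  1369/360 4289/1200 12127/3600 1417/432
  1291/300 3633/1000 19247/6000 22049/7200
  231/50 8079/2000 3057/1000 1327/480
  81/16 3301/800 529/160 67/24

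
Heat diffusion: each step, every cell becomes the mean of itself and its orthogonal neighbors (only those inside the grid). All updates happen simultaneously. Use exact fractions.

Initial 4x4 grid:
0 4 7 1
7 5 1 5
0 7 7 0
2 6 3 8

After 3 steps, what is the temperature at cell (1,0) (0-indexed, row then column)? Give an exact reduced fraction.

Step 1: cell (1,0) = 3
Step 2: cell (1,0) = 58/15
Step 3: cell (1,0) = 869/225
Full grid after step 3:
  8173/2160 28783/7200 26759/7200 203/54
  869/225 24259/6000 3169/750 25769/7200
  1759/450 13121/3000 25111/6000 31201/7200
  859/216 15377/3600 16913/3600 9241/2160

Answer: 869/225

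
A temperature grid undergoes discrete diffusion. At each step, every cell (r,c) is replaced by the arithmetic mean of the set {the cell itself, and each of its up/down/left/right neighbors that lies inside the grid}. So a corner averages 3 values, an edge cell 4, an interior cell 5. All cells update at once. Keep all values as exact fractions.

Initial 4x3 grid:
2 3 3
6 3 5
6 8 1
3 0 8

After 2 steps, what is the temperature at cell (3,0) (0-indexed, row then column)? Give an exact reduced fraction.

Step 1: cell (3,0) = 3
Step 2: cell (3,0) = 9/2
Full grid after step 2:
  32/9 181/48 113/36
  14/3 93/25 103/24
  83/20 123/25 151/40
  9/2 287/80 53/12

Answer: 9/2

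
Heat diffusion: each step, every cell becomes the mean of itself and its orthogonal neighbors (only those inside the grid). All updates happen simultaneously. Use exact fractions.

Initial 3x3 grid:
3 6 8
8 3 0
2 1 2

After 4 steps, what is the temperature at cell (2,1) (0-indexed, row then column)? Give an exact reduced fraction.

Answer: 335903/108000

Derivation:
Step 1: cell (2,1) = 2
Step 2: cell (2,1) = 77/30
Step 3: cell (2,1) = 5149/1800
Step 4: cell (2,1) = 335903/108000
Full grid after step 4:
  140093/32400 225389/54000 505547/129600
  210389/54000 145057/40000 2930599/864000
  109943/32400 335903/108000 13961/4800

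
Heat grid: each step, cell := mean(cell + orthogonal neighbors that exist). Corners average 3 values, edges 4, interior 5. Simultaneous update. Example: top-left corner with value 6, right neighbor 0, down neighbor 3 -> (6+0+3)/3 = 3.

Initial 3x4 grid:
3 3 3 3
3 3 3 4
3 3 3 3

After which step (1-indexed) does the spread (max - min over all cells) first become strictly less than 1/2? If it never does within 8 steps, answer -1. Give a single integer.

Answer: 1

Derivation:
Step 1: max=10/3, min=3, spread=1/3
  -> spread < 1/2 first at step 1
Step 2: max=787/240, min=3, spread=67/240
Step 3: max=6917/2160, min=3, spread=437/2160
Step 4: max=2749531/864000, min=3009/1000, spread=29951/172800
Step 5: max=24543821/7776000, min=10204/3375, spread=206761/1555200
Step 6: max=9787395571/3110400000, min=16365671/5400000, spread=14430763/124416000
Step 7: max=584979741689/186624000000, min=1313652727/432000000, spread=139854109/1492992000
Step 8: max=35014791890251/11197440000000, min=118491228977/38880000000, spread=7114543559/89579520000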